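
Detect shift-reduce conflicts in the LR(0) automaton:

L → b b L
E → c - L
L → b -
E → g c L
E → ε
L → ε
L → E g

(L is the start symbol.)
Yes — I0: [E → .] vs [E → . c - L]; I6: [E → .] vs [E → . c - L]; I8: [E → .] vs [E → . c - L]; I11: [E → .] vs [E → . c - L]

Augment with L' → L and build the canonical LR(0) collection (I0 = CLOSURE({[L' → . L]}), then GOTO on every symbol after a dot until no new states appear). It has 14 states:
  I0: { [E → . c - L], [E → . g c L], [E → .], [L → . E g], [L → . b -], [L → . b b L], [L → .], [L' → . L] }  — shift, 2 reduces
  I1: { [L → E . g] }  — shift
  I2: { [L' → L .] }  — accept
  I3: { [L → b . -], [L → b . b L] }  — shift
  I4: { [E → c . - L] }  — shift
  I5: { [E → g . c L] }  — shift
  I6: { [E → . c - L], [E → . g c L], [E → .], [E → g c . L], [L → . E g], [L → . b -], [L → . b b L], [L → .] }  — shift, 2 reduces
  I7: { [E → g c L .] }  — reduce
  I8: { [E → . c - L], [E → . g c L], [E → .], [E → c - . L], [L → . E g], [L → . b -], [L → . b b L], [L → .] }  — shift, 2 reduces
  I9: { [E → c - L .] }  — reduce
  I10: { [L → b - .] }  — reduce
  I11: { [E → . c - L], [E → . g c L], [E → .], [L → . E g], [L → . b -], [L → . b b L], [L → .], [L → b b . L] }  — shift, 2 reduces
  I12: { [L → b b L .] }  — reduce
  I13: { [L → E g .] }  — reduce

I0 contains reduce items [E → .], [L → .] and shift items [E → . c - L], [E → . g c L], [L → . b -], [L → . b b L] — shift-reduce conflict.
I6 contains reduce items [E → .], [L → .] and shift items [E → . c - L], [E → . g c L], [L → . b -], [L → . b b L] — shift-reduce conflict.
I8 contains reduce items [E → .], [L → .] and shift items [E → . c - L], [E → . g c L], [L → . b -], [L → . b b L] — shift-reduce conflict.
I11 contains reduce items [E → .], [L → .] and shift items [E → . c - L], [E → . g c L], [L → . b -], [L → . b b L] — shift-reduce conflict.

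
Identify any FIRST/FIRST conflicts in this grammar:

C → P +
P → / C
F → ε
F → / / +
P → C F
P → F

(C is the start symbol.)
Yes. P → '/' C / P → C F on { '/' }; P → '/' C / P → F on { '/' }; P → C F / P → F on { '/' }

A FIRST/FIRST conflict occurs when two productions N → α and N → β for the same non-terminal have FIRST(α) ∩ FIRST(β) ≠ ∅ (with ε ∈ FIRST of a nullable right-hand side, so two nullable alternatives also conflict).

FIRST sets of the non-terminals at (or reachable through a nullable prefix from) the front of some alternative:
  FIRST(C) = { '+', '/' }
  FIRST(F) = { '/', ε }

Productions for P:
  P → / C: FIRST = { '/' }
  P → C F: FIRST = { '+', '/' }
  P → F: FIRST = { '/', ε }
Productions for F:
  F → ε: FIRST = { ε }
  F → / / +: FIRST = { '/' }
C has only one production, so no FIRST/FIRST conflict is possible there.

Conflict for P: P → / C and P → C F
  Overlap: { '/' }
Conflict for P: P → / C and P → F
  Overlap: { '/' }
Conflict for P: P → C F and P → F
  Overlap: { '/' }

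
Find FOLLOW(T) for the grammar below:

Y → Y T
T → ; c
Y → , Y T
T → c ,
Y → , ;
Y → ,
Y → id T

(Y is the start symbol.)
{ $, ';', 'c' }

To compute FOLLOW(T), find every occurrence of T on a right-hand side N → α T β: add FIRST(β) \ {ε}, and if β is empty or nullable also add FOLLOW(N). Iterate to a fixed point.

In Y → Y T: T is at the end, add FOLLOW(Y)
In Y → , Y T: T is at the end, add FOLLOW(Y)
In Y → id T: T is at the end, add FOLLOW(Y)

The FOLLOW sets referred to above (computed the same way, to a fixed point):
  FOLLOW(Y) = { $, ';', 'c' }

Taking the union: FOLLOW(T) = { $, ';', 'c' }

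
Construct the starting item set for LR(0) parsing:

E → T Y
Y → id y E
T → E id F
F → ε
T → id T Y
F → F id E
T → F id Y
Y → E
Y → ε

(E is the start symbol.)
{ [E → . T Y], [E' → . E], [F → . F id E], [F → .], [T → . E id F], [T → . F id Y], [T → . id T Y] }

First, augment the grammar with E' → E
I₀ = CLOSURE({ [E' → . E] }):
  [E' → . E] has the dot before E: add [E → . T Y]
  [E → . T Y] has the dot before T: add [T → . E id F], [T → . id T Y], [T → . F id Y]
  [T → . F id Y] has the dot before F: add [F → .], [F → . F id E]
No further items can be added.

I₀ = { [E → . T Y], [E' → . E], [F → . F id E], [F → .], [T → . E id F], [T → . F id Y], [T → . id T Y] }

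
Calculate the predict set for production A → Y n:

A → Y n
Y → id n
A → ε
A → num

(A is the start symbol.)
PREDICT(A → Y n) = (FIRST(RHS) \ {ε}) ∪ (FOLLOW(A) if ε ∈ FIRST(RHS), i.e. RHS ⇒* ε)
FIRST(Y) = { 'id' }
FIRST(Y n) = { 'id' }
ε ∉ FIRST(Y n), so FOLLOW(A) is not added.
PREDICT(A → Y n) = { 'id' }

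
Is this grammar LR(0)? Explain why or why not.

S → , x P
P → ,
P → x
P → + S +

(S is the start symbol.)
Yes, the grammar is LR(0)

A grammar is LR(0) if no state in the canonical LR(0) collection has:
  - both a shift item (dot before a terminal) and a complete item (shift-reduce conflict), or
  - two or more complete items (reduce-reduce conflict; the accept item [S' → S .] counts as a complete item here).

Augment with S' → S and build the canonical LR(0) collection (I0 = CLOSURE({[S' → . S]}), then GOTO on every symbol after a dot until no new states appear). It has 10 states:
  I0: { [S → . , x P], [S' → . S] }  — shift
  I1: { [S → , . x P] }  — shift
  I2: { [S' → S .] }  — accept
  I3: { [P → . + S +], [P → . ,], [P → . x], [S → , x . P] }  — shift
  I4: { [P → + . S +], [S → . , x P] }  — shift
  I5: { [P → , .] }  — reduce
  I6: { [S → , x P .] }  — reduce
  I7: { [P → x .] }  — reduce
  I8: { [P → + S . +] }  — shift
  I9: { [P → + S + .] }  — reduce

Every state is either a pure shift/goto state or contains exactly one complete item and nothing to shift — no conflicts. The grammar is LR(0).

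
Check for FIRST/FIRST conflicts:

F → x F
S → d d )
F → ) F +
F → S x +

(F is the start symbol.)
A FIRST/FIRST conflict occurs when two productions N → α and N → β for the same non-terminal have FIRST(α) ∩ FIRST(β) ≠ ∅ (with ε ∈ FIRST of a nullable right-hand side, so two nullable alternatives also conflict).

FIRST sets of the non-terminals at (or reachable through a nullable prefix from) the front of some alternative:
  FIRST(S) = { 'd' }

Productions for F:
  F → x F: FIRST = { 'x' }
  F → ) F +: FIRST = { ')' }
  F → S x +: FIRST = { 'd' }
S has only one production, so no FIRST/FIRST conflict is possible there.

All alternatives of each non-terminal have pairwise disjoint FIRST sets.

Answer: No FIRST/FIRST conflicts.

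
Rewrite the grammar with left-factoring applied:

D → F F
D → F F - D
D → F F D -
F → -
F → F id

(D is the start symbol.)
D → F F D'
D' → ε
D' → - D
D' → D -
F → -
F → F id

Left-factoring transforms A → αβ₁ | αβ₂ into A → αA' and A' → β₁ | β₂
(α is the longest common prefix among the alternatives). Repeat until
no nonterminal has two alternatives with a common prefix.

Round 1: D has alternatives sharing prefix 'F F'. Introduce D': D → F F D'
  Add: D' → ε
  Add: D' → - D
  Add: D' → D -

No remaining common prefixes — done.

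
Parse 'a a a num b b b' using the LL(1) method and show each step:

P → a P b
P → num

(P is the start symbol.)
Stack is shown with the top on the left.

Stack        Input              Action
--------------------------------------
P $          a a a num b b b $  output P → a P b
a P b $      a a a num b b b $  match 'a'
P b $        a a num b b b $    output P → a P b
a P b b $    a a num b b b $    match 'a'
P b b $      a num b b b $      output P → a P b
a P b b b $  a num b b b $      match 'a'
P b b b $    num b b b $        output P → num
num b b b $  num b b b $        match 'num'
b b b $      b b b $            match 'b'
b b $        b b $              match 'b'
b $          b $                match 'b'
$            $                  accept

The string is accepted.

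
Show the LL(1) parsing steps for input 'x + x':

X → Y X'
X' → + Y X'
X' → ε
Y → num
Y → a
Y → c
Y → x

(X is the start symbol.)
Stack is shown with the top on the left.

Stack     Input    Action
-------------------------
X $       x + x $  output X → Y X'
Y X' $    x + x $  output Y → x
x X' $    x + x $  match 'x'
X' $      + x $    output X' → + Y X'
+ Y X' $  + x $    match '+'
Y X' $    x $      output Y → x
x X' $    x $      match 'x'
X' $      $        output X' → ε
$         $        accept

The string is accepted.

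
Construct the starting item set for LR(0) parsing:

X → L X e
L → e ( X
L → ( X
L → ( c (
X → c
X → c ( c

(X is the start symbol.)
{ [L → . ( X], [L → . ( c (], [L → . e ( X], [X → . L X e], [X → . c ( c], [X → . c], [X' → . X] }

First, augment the grammar with X' → X
I₀ = CLOSURE({ [X' → . X] }):
  [X' → . X] has the dot before X: add [X → . L X e], [X → . c], [X → . c ( c]
  [X → . L X e] has the dot before L: add [L → . e ( X], [L → . ( X], [L → . ( c (]
No further items can be added.

I₀ = { [L → . ( X], [L → . ( c (], [L → . e ( X], [X → . L X e], [X → . c ( c], [X → . c], [X' → . X] }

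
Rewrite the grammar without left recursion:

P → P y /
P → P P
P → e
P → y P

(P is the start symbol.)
P → e P'
P → y P P'
P' → y / P'
P' → P P'
P' → ε

P is directly left-recursive. The standard transformation for
  A → A α₁ | ... | A α_m | β₁ | ... | β_n
is
  A  → β₁ A' | ... | β_n A'
  A' → α₁ A' | ... | α_m A' | ε

P → e becomes P → e P'
P → y P becomes P → y P P'
P → P y / becomes P' → y / P'
P → P P becomes P' → P P'
Add P' → ε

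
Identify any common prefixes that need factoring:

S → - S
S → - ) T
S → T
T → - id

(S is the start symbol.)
Yes, S has productions with common prefix '-'

Left-factoring is needed when two productions for the same non-terminal
share a common prefix on the right-hand side.

Productions for S:
  S → - S
  S → - ) T
  S → T

Found common prefix '-' in productions for S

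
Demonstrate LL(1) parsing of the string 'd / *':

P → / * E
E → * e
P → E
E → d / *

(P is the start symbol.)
LL(1) parsing maintains a stack (initially the start symbol over $) and the input. At each step: if the stack top is a terminal, match it against the current input token; if it is a non-terminal N, replace it with the RHS of M[N, lookahead] (the unique production whose predict set contains the lookahead).

Stack is shown with the top on the left.

Stack    Input    Action
------------------------
P $      d / * $  output P → E
E $      d / * $  output E → d / *
d / * $  d / * $  match 'd'
/ * $    / * $    match '/'
* $      * $      match '*'
$        $        accept

The string is accepted.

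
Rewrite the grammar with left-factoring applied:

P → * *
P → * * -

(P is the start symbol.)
P → * * P'
P' → ε
P' → -

Left-factoring transforms A → αβ₁ | αβ₂ into A → αA' and A' → β₁ | β₂
(α is the longest common prefix among the alternatives). Repeat until
no nonterminal has two alternatives with a common prefix.

Round 1: P has alternatives sharing prefix '* *'. Introduce P': P → * * P'
  Add: P' → ε
  Add: P' → -

No remaining common prefixes — done.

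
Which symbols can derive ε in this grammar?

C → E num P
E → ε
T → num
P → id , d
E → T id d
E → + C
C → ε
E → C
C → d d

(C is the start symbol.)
ε-productions: E → ε, C → ε
So E, C are immediately nullable.
No further non-terminal can be added: every production for the remaining non-terminals contains a terminal or a non-nullable non-terminal.
Nullable = { 'C', 'E' }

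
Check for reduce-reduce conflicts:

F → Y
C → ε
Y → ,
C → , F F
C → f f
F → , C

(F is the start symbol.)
Augment with F' → F and build the canonical LR(0) collection (I0 = CLOSURE({[F' → . F]}), then GOTO on every symbol after a dot until no new states appear). It has 10 states:
  I0: { [F → . , C], [F → . Y], [F' → . F], [Y → . ,] }  — shift
  I1: { [C → . , F F], [C → . f f], [C → .], [F → , . C], [Y → , .] }  — shift, 2 reduces
  I2: { [F' → F .] }  — accept
  I3: { [F → Y .] }  — reduce
  I4: { [C → , . F F], [F → . , C], [F → . Y], [Y → . ,] }  — shift
  I5: { [F → , C .] }  — reduce
  I6: { [C → f . f] }  — shift
  I7: { [C → f f .] }  — reduce
  I8: { [C → , F . F], [F → . , C], [F → . Y], [Y → . ,] }  — shift
  I9: { [C → , F F .] }  — reduce

I1 contains complete items [C → .], [Y → , .] — reduce-reduce conflict.

Answer: Yes — I1: [C → .] vs [Y → , .]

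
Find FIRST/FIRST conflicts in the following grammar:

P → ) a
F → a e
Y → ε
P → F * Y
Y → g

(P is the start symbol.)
No FIRST/FIRST conflicts.

A FIRST/FIRST conflict occurs when two productions N → α and N → β for the same non-terminal have FIRST(α) ∩ FIRST(β) ≠ ∅ (with ε ∈ FIRST of a nullable right-hand side, so two nullable alternatives also conflict).

FIRST sets of the non-terminals at (or reachable through a nullable prefix from) the front of some alternative:
  FIRST(F) = { 'a' }

Productions for P:
  P → ) a: FIRST = { ')' }
  P → F * Y: FIRST = { 'a' }
Productions for Y:
  Y → ε: FIRST = { ε }
  Y → g: FIRST = { 'g' }
F has only one production, so no FIRST/FIRST conflict is possible there.

All alternatives of each non-terminal have pairwise disjoint FIRST sets.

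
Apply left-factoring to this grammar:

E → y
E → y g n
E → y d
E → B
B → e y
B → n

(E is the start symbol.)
E → y E'
E' → ε
E' → g n
E' → d
E → B
B → e y
B → n

Left-factoring transforms A → αβ₁ | αβ₂ into A → αA' and A' → β₁ | β₂
(α is the longest common prefix among the alternatives). Repeat until
no nonterminal has two alternatives with a common prefix.

Round 1: E has alternatives sharing prefix 'y'. Introduce E': E → y E'
  Add: E' → ε
  Add: E' → g n
  Add: E' → d

No remaining common prefixes — done.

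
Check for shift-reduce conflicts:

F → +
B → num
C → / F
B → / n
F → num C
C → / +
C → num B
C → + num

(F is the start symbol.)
A shift-reduce conflict occurs when an LR(0) state has both:
  - a complete (reduce) item [A → α .] (dot at the end), and
  - a shift item [B → β . c γ] (dot before a terminal).

Augment with F' → F and build the canonical LR(0) collection (I0 = CLOSURE({[F' → . F]}), then GOTO on every symbol after a dot until no new states appear). It has 15 states:
  I0: { [F → . +], [F → . num C], [F' → . F] }  — shift
  I1: { [F → + .] }  — reduce
  I2: { [F' → F .] }  — accept
  I3: { [C → . + num], [C → . / +], [C → . / F], [C → . num B], [F → num . C] }  — shift
  I4: { [C → + . num] }  — shift
  I5: { [C → / . +], [C → / . F], [F → . +], [F → . num C] }  — shift
  I6: { [F → num C .] }  — reduce
  I7: { [B → . / n], [B → . num], [C → num . B] }  — shift
  I8: { [B → / . n] }  — shift
  I9: { [C → num B .] }  — reduce
  I10: { [B → num .] }  — reduce
  I11: { [B → / n .] }  — reduce
  I12: { [C → / + .], [F → + .] }  — 2 reduces
  I13: { [C → / F .] }  — reduce
  I14: { [C → + num .] }  — reduce

No state contains both a complete item and a shift item.

Answer: No shift-reduce conflicts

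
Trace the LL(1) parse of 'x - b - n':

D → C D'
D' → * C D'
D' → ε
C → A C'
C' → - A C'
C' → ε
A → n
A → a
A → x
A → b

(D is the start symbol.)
Stack is shown with the top on the left.

Stack        Input        Action
--------------------------------
D $          x - b - n $  output D → C D'
C D' $       x - b - n $  output C → A C'
A C' D' $    x - b - n $  output A → x
x C' D' $    x - b - n $  match 'x'
C' D' $      - b - n $    output C' → - A C'
- A C' D' $  - b - n $    match '-'
A C' D' $    b - n $      output A → b
b C' D' $    b - n $      match 'b'
C' D' $      - n $        output C' → - A C'
- A C' D' $  - n $        match '-'
A C' D' $    n $          output A → n
n C' D' $    n $          match 'n'
C' D' $      $            output C' → ε
D' $         $            output D' → ε
$            $            accept

The string is accepted.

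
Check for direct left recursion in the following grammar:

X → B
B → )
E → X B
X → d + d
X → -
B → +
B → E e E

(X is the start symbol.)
X → B: starts with B
B → ): starts with ')'
E → X B: starts with X
X → d + d: starts with d
X → -: starts with '-'
B → +: starts with '+'
B → E e E: starts with E

No direct left recursion found.

Answer: No direct left recursion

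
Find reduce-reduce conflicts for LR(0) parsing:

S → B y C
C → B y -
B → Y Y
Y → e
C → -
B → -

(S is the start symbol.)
Yes — I8: [B → - .] vs [C → - .]

A reduce-reduce conflict occurs when an LR(0) state has two complete items [A → α .] and [B → β .] — both call for a reduction, and with no lookahead the parser cannot choose between them.

Augment with S' → S and build the canonical LR(0) collection (I0 = CLOSURE({[S' → . S]}), then GOTO on every symbol after a dot until no new states appear). It has 13 states:
  I0: { [B → . -], [B → . Y Y], [S → . B y C], [S' → . S], [Y → . e] }  — shift
  I1: { [B → - .] }  — reduce
  I2: { [S → B . y C] }  — shift
  I3: { [S' → S .] }  — accept
  I4: { [B → Y . Y], [Y → . e] }  — shift
  I5: { [Y → e .] }  — reduce
  I6: { [B → Y Y .] }  — reduce
  I7: { [B → . -], [B → . Y Y], [C → . -], [C → . B y -], [S → B y . C], [Y → . e] }  — shift
  I8: { [B → - .], [C → - .] }  — 2 reduces
  I9: { [C → B . y -] }  — shift
  I10: { [S → B y C .] }  — reduce
  I11: { [C → B y . -] }  — shift
  I12: { [C → B y - .] }  — reduce

I8 contains complete items [B → - .], [C → - .] — reduce-reduce conflict.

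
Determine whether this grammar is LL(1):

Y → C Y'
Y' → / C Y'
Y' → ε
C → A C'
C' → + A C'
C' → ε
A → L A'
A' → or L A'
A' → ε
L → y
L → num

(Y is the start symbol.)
Relevant sets:
  FOLLOW(Y') = { $ }
  FOLLOW(C') = { $, '/' }
  FOLLOW(A') = { $, '+', '/' }

For Y':
  PREDICT(Y' → '/' C Y') = { '/' }
  PREDICT(Y' → ε) = { $ }
For C':
  PREDICT(C' → '+' A C') = { '+' }
  PREDICT(C' → ε) = { $, '/' }
For A':
  PREDICT(A' → or L A') = { 'or' }
  PREDICT(A' → ε) = { $, '+', '/' }
For L:
  PREDICT(L → y) = { 'y' }
  PREDICT(L → num) = { 'num' }
Y, C, A have a single production, so nothing to check there.

All predict sets are disjoint. The grammar IS LL(1).

Answer: Yes, the grammar is LL(1).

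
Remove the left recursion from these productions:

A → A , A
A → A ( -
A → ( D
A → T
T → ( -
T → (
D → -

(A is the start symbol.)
A → ( D A'
A → T A'
A' → , A A'
A' → ( - A'
A' → ε
T → ( -
T → (
D → -

A is directly left-recursive. The standard transformation for
  A → A α₁ | ... | A α_m | β₁ | ... | β_n
is
  A  → β₁ A' | ... | β_n A'
  A' → α₁ A' | ... | α_m A' | ε

A → ( D becomes A → ( D A'
A → T becomes A → T A'
A → A , A becomes A' → , A A'
A → A ( - becomes A' → ( - A'
Add A' → ε

Productions for other non-terminals are unchanged:
  T → ( -
  T → (
  D → -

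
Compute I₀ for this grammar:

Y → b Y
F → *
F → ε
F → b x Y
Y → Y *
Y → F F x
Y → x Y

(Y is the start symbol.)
First, augment the grammar with Y' → Y
I₀ = CLOSURE({ [Y' → . Y] }):
  [Y' → . Y] has the dot before Y: add [Y → . b Y], [Y → . Y *], [Y → . F F x], [Y → . x Y]
  [Y → . F F x] has the dot before F: add [F → . *], [F → .], [F → . b x Y]
No further items can be added.

I₀ = { [F → . *], [F → . b x Y], [F → .], [Y → . F F x], [Y → . Y *], [Y → . b Y], [Y → . x Y], [Y' → . Y] }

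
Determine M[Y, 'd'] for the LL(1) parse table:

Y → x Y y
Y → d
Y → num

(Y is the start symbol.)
Y → d

To find M[Y, 'd'], we find productions for Y where 'd' is in the predict set (PREDICT(N → α) = (FIRST(α) \ {ε}) ∪ (FOLLOW(N) if α ⇒* ε)).

Y → x Y y: PREDICT = { 'x' }
Y → d: PREDICT = { 'd' }
  'd' is in predict set, so this production goes in M[Y, 'd']
Y → num: PREDICT = { 'num' }

M[Y, 'd'] = Y → d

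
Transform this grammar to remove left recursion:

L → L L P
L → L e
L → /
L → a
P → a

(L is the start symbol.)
L → / L'
L → a L'
L' → L P L'
L' → e L'
L' → ε
P → a

L is directly left-recursive. The standard transformation for
  A → A α₁ | ... | A α_m | β₁ | ... | β_n
is
  A  → β₁ A' | ... | β_n A'
  A' → α₁ A' | ... | α_m A' | ε

L → / becomes L → / L'
L → a becomes L → a L'
L → L L P becomes L' → L P L'
L → L e becomes L' → e L'
Add L' → ε

Productions for other non-terminals are unchanged:
  P → a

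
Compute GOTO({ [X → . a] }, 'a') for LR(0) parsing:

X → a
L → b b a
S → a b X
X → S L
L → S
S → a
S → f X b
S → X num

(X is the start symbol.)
GOTO(I, 'a') = CLOSURE({ [A → αX.β] : [A → α.Xβ] ∈ I, X = 'a' })

Items with dot before 'a', with the dot advanced:
  [X → . a] → [X → a .]
Closure adds nothing (no advanced item has the dot before a non-terminal).

GOTO = { [X → a .] }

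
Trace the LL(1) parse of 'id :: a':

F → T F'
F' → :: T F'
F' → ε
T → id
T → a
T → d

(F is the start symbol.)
Stack is shown with the top on the left.

Stack      Input      Action
----------------------------
F $        id :: a $  output F → T F'
T F' $     id :: a $  output T → id
id F' $    id :: a $  match 'id'
F' $       :: a $     output F' → :: T F'
:: T F' $  :: a $     match '::'
T F' $     a $        output T → a
a F' $     a $        match 'a'
F' $       $          output F' → ε
$          $          accept

The string is accepted.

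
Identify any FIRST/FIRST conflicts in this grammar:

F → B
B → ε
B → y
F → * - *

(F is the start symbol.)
No FIRST/FIRST conflicts.

FIRST sets of the non-terminals at (or reachable through a nullable prefix from) the front of some alternative:
  FIRST(B) = { 'y', ε }

Productions for F:
  F → B: FIRST = { 'y', ε }
  F → * - *: FIRST = { '*' }
Productions for B:
  B → ε: FIRST = { ε }
  B → y: FIRST = { 'y' }

All alternatives of each non-terminal have pairwise disjoint FIRST sets.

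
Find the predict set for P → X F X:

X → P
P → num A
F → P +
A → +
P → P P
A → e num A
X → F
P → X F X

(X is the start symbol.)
PREDICT(P → X F X) = (FIRST(RHS) \ {ε}) ∪ (FOLLOW(P) if ε ∈ FIRST(RHS), i.e. RHS ⇒* ε)
FIRST(X) = { 'num' }
FIRST(X F X) = { 'num' }
ε ∉ FIRST(X F X), so FOLLOW(P) is not added.
PREDICT(P → X F X) = { 'num' }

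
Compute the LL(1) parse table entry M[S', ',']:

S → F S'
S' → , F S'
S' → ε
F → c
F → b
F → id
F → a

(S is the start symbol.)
To find M[S', ','], we find productions for S' where ',' is in the predict set (PREDICT(N → α) = (FIRST(α) \ {ε}) ∪ (FOLLOW(N) if α ⇒* ε)).

Relevant sets:
  FOLLOW(S') = { $ }

S' → , F S': PREDICT = { ',' }
  ',' is in predict set, so this production goes in M[S', ',']
S' → ε: PREDICT = { $ }

M[S', ','] = S' → , F S'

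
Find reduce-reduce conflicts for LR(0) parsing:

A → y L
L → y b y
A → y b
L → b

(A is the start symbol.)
A reduce-reduce conflict occurs when an LR(0) state has two complete items [A → α .] and [B → β .] — both call for a reduction, and with no lookahead the parser cannot choose between them.

Augment with A' → A and build the canonical LR(0) collection (I0 = CLOSURE({[A' → . A]}), then GOTO on every symbol after a dot until no new states appear). It has 8 states:
  I0: { [A → . y L], [A → . y b], [A' → . A] }  — shift
  I1: { [A' → A .] }  — accept
  I2: { [A → y . L], [A → y . b], [L → . b], [L → . y b y] }  — shift
  I3: { [A → y L .] }  — reduce
  I4: { [A → y b .], [L → b .] }  — 2 reduces
  I5: { [L → y . b y] }  — shift
  I6: { [L → y b . y] }  — shift
  I7: { [L → y b y .] }  — reduce

I4 contains complete items [A → y b .], [L → b .] — reduce-reduce conflict.

Answer: Yes — I4: [A → y b .] vs [L → b .]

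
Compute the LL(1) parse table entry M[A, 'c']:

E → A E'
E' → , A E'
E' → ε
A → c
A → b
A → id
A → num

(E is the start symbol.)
To find M[A, 'c'], we find productions for A where 'c' is in the predict set (PREDICT(N → α) = (FIRST(α) \ {ε}) ∪ (FOLLOW(N) if α ⇒* ε)).

A → c: PREDICT = { 'c' }
  'c' is in predict set, so this production goes in M[A, 'c']
A → b: PREDICT = { 'b' }
A → id: PREDICT = { 'id' }
A → num: PREDICT = { 'num' }

M[A, 'c'] = A → c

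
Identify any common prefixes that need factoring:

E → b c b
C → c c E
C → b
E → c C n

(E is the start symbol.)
Left-factoring is needed when two productions for the same non-terminal
share a common prefix on the right-hand side.

Productions for E:
  E → b c b
  E → c C n
Productions for C:
  C → c c E
  C → b

No common prefixes found.

Answer: No, left-factoring is not needed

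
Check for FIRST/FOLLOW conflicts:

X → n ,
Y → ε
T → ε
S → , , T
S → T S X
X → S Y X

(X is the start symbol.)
A FIRST/FOLLOW conflict occurs when a non-terminal N has a nullable alternative N → β (β ⇒* ε) and another alternative N → α with FIRST(α) ∩ FOLLOW(N) ≠ ∅: on such a lookahead the parser cannot decide between expanding α and letting N vanish via β.

Nullable non-terminals: T, Y.
T has a nullable alternative but only one production, so nothing to check.
Y has a nullable alternative but only one production, so nothing to check.

S, X have no nullable alternative, so no FIRST/FOLLOW check is needed there.

No FIRST/FOLLOW conflicts found.

Answer: No FIRST/FOLLOW conflicts.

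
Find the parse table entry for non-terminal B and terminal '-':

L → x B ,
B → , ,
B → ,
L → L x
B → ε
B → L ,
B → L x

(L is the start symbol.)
Empty (error entry)

To find M[B, '-'], we find productions for B where '-' is in the predict set (PREDICT(N → α) = (FIRST(α) \ {ε}) ∪ (FOLLOW(N) if α ⇒* ε)).

Relevant sets:
  FIRST(L) = { 'x' }
  FOLLOW(B) = { ',' }

B → , ,: PREDICT = { ',' }
B → ,: PREDICT = { ',' }
B → ε: PREDICT = { ',' }
B → L ,: PREDICT = { 'x' }
B → L x: PREDICT = { 'x' }

M[B, '-'] is empty (no production applies)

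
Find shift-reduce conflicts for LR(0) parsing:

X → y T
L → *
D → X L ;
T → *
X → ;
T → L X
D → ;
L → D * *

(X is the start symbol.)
A shift-reduce conflict occurs when an LR(0) state has both:
  - a complete (reduce) item [A → α .] (dot at the end), and
  - a shift item [B → β . c γ] (dot before a terminal).

Augment with X' → X and build the canonical LR(0) collection (I0 = CLOSURE({[X' → . X]}), then GOTO on every symbol after a dot until no new states appear). It has 16 states:
  I0: { [X → . ;], [X → . y T], [X' → . X] }  — shift
  I1: { [X → ; .] }  — reduce
  I2: { [X' → X .] }  — accept
  I3: { [D → . ;], [D → . X L ;], [L → . *], [L → . D * *], [T → . *], [T → . L X], [X → . ;], [X → . y T], [X → y . T] }  — shift
  I4: { [L → * .], [T → * .] }  — 2 reduces
  I5: { [D → ; .], [X → ; .] }  — 2 reduces
  I6: { [L → D . * *] }  — shift
  I7: { [T → L . X], [X → . ;], [X → . y T] }  — shift
  I8: { [X → y T .] }  — reduce
  I9: { [D → . ;], [D → . X L ;], [D → X . L ;], [L → . *], [L → . D * *], [X → . ;], [X → . y T] }  — shift
  I10: { [L → * .] }  — reduce
  I11: { [D → X L . ;] }  — shift
  I12: { [D → X L ; .] }  — reduce
  I13: { [T → L X .] }  — reduce
  I14: { [L → D * . *] }  — shift
  I15: { [L → D * * .] }  — reduce

No state contains both a complete item and a shift item.

Answer: No shift-reduce conflicts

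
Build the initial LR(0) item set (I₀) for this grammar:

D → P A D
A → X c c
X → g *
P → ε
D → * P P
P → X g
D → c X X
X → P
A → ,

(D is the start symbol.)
First, augment the grammar with D' → D
I₀ = CLOSURE({ [D' → . D] }):
  [D' → . D] has the dot before D: add [D → . P A D], [D → . * P P], [D → . c X X]
  [D → . P A D] has the dot before P: add [P → .], [P → . X g]
  [P → . X g] has the dot before X: add [X → . g *], [X → . P]
No further items can be added.

I₀ = { [D → . * P P], [D → . P A D], [D → . c X X], [D' → . D], [P → . X g], [P → .], [X → . P], [X → . g *] }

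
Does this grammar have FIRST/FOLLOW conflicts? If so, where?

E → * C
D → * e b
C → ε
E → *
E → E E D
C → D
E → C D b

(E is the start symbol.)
Nullable non-terminals: C.
FIRST sets used below: FIRST(D) = { '*' }

C: nullable alternative(s) C → ε; FOLLOW(C) = { $, '*' }
  C → ε: FIRST \ {ε} = { } — this is the only nullable alternative, skip
  C → D: FIRST \ {ε} = { '*' } — overlaps FOLLOW(C) on { '*' }: CONFLICT

D, E have no nullable alternative, so no FIRST/FOLLOW check is needed there.

So the grammar has 1 FIRST/FOLLOW conflict (marked CONFLICT above).

Answer: Yes. C → D with FOLLOW(C) on { '*' }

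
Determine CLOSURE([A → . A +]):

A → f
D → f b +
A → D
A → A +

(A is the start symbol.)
To compute CLOSURE, for each item [A → α.Bβ] where B is a non-terminal, add [B → .γ] for all productions B → γ; repeat for the newly added items until nothing changes.

Start with: [A → . A +]
  [A → . A +] has the dot before A: add [A → . f], [A → . D]
  [A → . D] has the dot before D: add [D → . f b +]
No further items can be added.

CLOSURE = { [A → . A +], [A → . D], [A → . f], [D → . f b +] }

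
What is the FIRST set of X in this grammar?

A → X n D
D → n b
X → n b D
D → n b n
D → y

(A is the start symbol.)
To compute FIRST(X), examine every production with X on the left-hand side, reading each right-hand side left to right until a non-nullable symbol is reached.

From X → n b D:
  - n is a terminal: add 'n' and stop

Collecting: FIRST(X) = { 'n' }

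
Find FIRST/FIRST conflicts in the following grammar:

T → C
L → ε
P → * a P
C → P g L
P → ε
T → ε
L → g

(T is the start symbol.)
FIRST sets of the non-terminals at (or reachable through a nullable prefix from) the front of some alternative:
  FIRST(C) = { '*', 'g' }

Productions for T:
  T → C: FIRST = { '*', 'g' }
  T → ε: FIRST = { ε }
Productions for L:
  L → ε: FIRST = { ε }
  L → g: FIRST = { 'g' }
Productions for P:
  P → * a P: FIRST = { '*' }
  P → ε: FIRST = { ε }
C has only one production, so no FIRST/FIRST conflict is possible there.

All alternatives of each non-terminal have pairwise disjoint FIRST sets.

Answer: No FIRST/FIRST conflicts.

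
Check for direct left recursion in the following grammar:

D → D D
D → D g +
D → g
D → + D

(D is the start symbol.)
D → D D: LEFT RECURSIVE (starts with D)
D → D g +: LEFT RECURSIVE (starts with D)
D → g: starts with g
D → + D: starts with '+'

The grammar has direct left recursion on: D.

Answer: Yes, D is left-recursive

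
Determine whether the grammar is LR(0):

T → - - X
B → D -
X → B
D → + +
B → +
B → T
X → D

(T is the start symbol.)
A grammar is LR(0) if no state in the canonical LR(0) collection has:
  - both a shift item (dot before a terminal) and a complete item (shift-reduce conflict), or
  - two or more complete items (reduce-reduce conflict; the accept item [T' → T .] counts as a complete item here).

Augment with T' → T and build the canonical LR(0) collection (I0 = CLOSURE({[T' → . T]}), then GOTO on every symbol after a dot until no new states appear). It has 11 states:
  I0: { [T → . - - X], [T' → . T] }  — shift
  I1: { [T → - . - X] }  — shift
  I2: { [T' → T .] }  — accept
  I3: { [B → . +], [B → . D -], [B → . T], [D → . + +], [T → - - . X], [T → . - - X], [X → . B], [X → . D] }  — shift
  I4: { [B → + .], [D → + . +] }  — shift, reduce
  I5: { [X → B .] }  — reduce
  I6: { [B → D . -], [X → D .] }  — shift, reduce
  I7: { [B → T .] }  — reduce
  I8: { [T → - - X .] }  — reduce
  I9: { [B → D - .] }  — reduce
  I10: { [D → + + .] }  — reduce

Conflict in state I4:
  Shift-reduce conflict between [B → + .] and [D → + . +]
So the grammar is NOT LR(0).

Answer: No. Shift-reduce conflict between [B → + .] and [D → + . +]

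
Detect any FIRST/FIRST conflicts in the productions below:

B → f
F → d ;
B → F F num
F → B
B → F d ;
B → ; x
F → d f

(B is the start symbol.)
A FIRST/FIRST conflict occurs when two productions N → α and N → β for the same non-terminal have FIRST(α) ∩ FIRST(β) ≠ ∅ (with ε ∈ FIRST of a nullable right-hand side, so two nullable alternatives also conflict).

FIRST sets of the non-terminals at (or reachable through a nullable prefix from) the front of some alternative:
  FIRST(F) = { ';', 'd', 'f' }
  FIRST(B) = { ';', 'd', 'f' }

Productions for B:
  B → f: FIRST = { 'f' }
  B → F F num: FIRST = { ';', 'd', 'f' }
  B → F d ;: FIRST = { ';', 'd', 'f' }
  B → ; x: FIRST = { ';' }
Productions for F:
  F → d ;: FIRST = { 'd' }
  F → B: FIRST = { ';', 'd', 'f' }
  F → d f: FIRST = { 'd' }

Conflict for B: B → f and B → F F num
  Overlap: { 'f' }
Conflict for B: B → f and B → F d ;
  Overlap: { 'f' }
Conflict for B: B → F F num and B → F d ;
  Overlap: { ';', 'd', 'f' }
Conflict for B: B → F F num and B → ; x
  Overlap: { ';' }
Conflict for B: B → F d ; and B → ; x
  Overlap: { ';' }
Conflict for F: F → d ; and F → B
  Overlap: { 'd' }
Conflict for F: F → d ; and F → d f
  Overlap: { 'd' }
Conflict for F: F → B and F → d f
  Overlap: { 'd' }

Answer: Yes. B → f / B → F F num on { 'f' }; B → f / B → F d ';' on { 'f' }; B → F F num / B → F d ';' on { ';', 'd', 'f' }; B → F F num / B → ';' x on { ';' }; B → F d ';' / B → ';' x on { ';' }; F → d ';' / F → B on { 'd' }; F → d ';' / F → d f on { 'd' }; F → B / F → d f on { 'd' }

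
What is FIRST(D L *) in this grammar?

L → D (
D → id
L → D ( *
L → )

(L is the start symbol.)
FIRST sets of the non-terminals involved (from the grammar, by fixed-point iteration):
  FIRST(D) = { 'id' }

To compute FIRST(D L *), process the symbols left to right:
Symbol D is a non-terminal. Add FIRST(D) \ {ε} = { 'id' }
D is not nullable (ε ∉ FIRST(D)), so stop here.
FIRST(D L *) = { 'id' }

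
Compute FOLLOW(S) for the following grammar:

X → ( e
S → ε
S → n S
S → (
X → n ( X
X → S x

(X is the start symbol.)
{ 'x' }

To compute FOLLOW(S), find every occurrence of S on a right-hand side N → α S β: add FIRST(β) \ {ε}, and if β is empty or nullable also add FOLLOW(N). Iterate to a fixed point.

In S → n S: S is at the end; this adds FOLLOW(S) to itself — nothing new
In X → S x: S is followed by x, add FIRST(x) \ {ε} = { 'x' }

Taking the union: FOLLOW(S) = { 'x' }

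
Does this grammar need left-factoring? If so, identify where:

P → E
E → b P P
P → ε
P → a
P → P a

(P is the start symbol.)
No, left-factoring is not needed

Left-factoring is needed when two productions for the same non-terminal
share a common prefix on the right-hand side.

Productions for P:
  P → E
  P → ε
  P → a
  P → P a

No common prefixes found.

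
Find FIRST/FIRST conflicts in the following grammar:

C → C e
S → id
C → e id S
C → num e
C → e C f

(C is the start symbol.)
A FIRST/FIRST conflict occurs when two productions N → α and N → β for the same non-terminal have FIRST(α) ∩ FIRST(β) ≠ ∅ (with ε ∈ FIRST of a nullable right-hand side, so two nullable alternatives also conflict).

FIRST sets of the non-terminals at (or reachable through a nullable prefix from) the front of some alternative:
  FIRST(C) = { 'e', 'num' }

Productions for C:
  C → C e: FIRST = { 'e', 'num' }
  C → e id S: FIRST = { 'e' }
  C → num e: FIRST = { 'num' }
  C → e C f: FIRST = { 'e' }
S has only one production, so no FIRST/FIRST conflict is possible there.

Conflict for C: C → C e and C → e id S
  Overlap: { 'e' }
Conflict for C: C → C e and C → num e
  Overlap: { 'num' }
Conflict for C: C → C e and C → e C f
  Overlap: { 'e' }
Conflict for C: C → e id S and C → e C f
  Overlap: { 'e' }

Answer: Yes. C → C e / C → e id S on { 'e' }; C → C e / C → num e on { 'num' }; C → C e / C → e C f on { 'e' }; C → e id S / C → e C f on { 'e' }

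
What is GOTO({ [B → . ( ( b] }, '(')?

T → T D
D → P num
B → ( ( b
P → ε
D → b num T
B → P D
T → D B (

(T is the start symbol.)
GOTO(I, '(') = CLOSURE({ [A → αX.β] : [A → α.Xβ] ∈ I, X = '(' })

Items with dot before '(', with the dot advanced:
  [B → . ( ( b] → [B → ( . ( b]
Closure adds nothing (no advanced item has the dot before a non-terminal).

GOTO = { [B → ( . ( b] }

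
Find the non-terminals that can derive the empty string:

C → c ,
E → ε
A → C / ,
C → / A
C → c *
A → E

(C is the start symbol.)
{ 'A', 'E' }

ε-productions: E → ε
So E is immediately nullable.
A → E: every symbol on the right is nullable, so A is nullable too.
No further non-terminal can be added: every production for the remaining non-terminals contains a terminal or a non-nullable non-terminal.
Nullable = { 'A', 'E' }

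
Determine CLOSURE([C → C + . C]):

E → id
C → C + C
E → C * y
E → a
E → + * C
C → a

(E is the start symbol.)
{ [C → . C + C], [C → . a], [C → C + . C] }

Start with: [C → C + . C]
  [C → C + . C] has the dot before C: add [C → . C + C], [C → . a]
No further items can be added.

CLOSURE = { [C → . C + C], [C → . a], [C → C + . C] }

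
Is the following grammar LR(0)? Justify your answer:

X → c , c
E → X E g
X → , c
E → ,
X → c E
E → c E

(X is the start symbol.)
No. Shift-reduce conflict between [E → , .] and [X → , . c]

Augment with X' → X and build the canonical LR(0) collection (I0 = CLOSURE({[X' → . X]}), then GOTO on every symbol after a dot until no new states appear). It has 14 states:
  I0: { [X → . , c], [X → . c , c], [X → . c E], [X' → . X] }  — shift
  I1: { [X → , . c] }  — shift
  I2: { [X' → X .] }  — accept
  I3: { [E → . ,], [E → . X E g], [E → . c E], [X → . , c], [X → . c , c], [X → . c E], [X → c . , c], [X → c . E] }  — shift
  I4: { [E → , .], [X → , . c], [X → c , . c] }  — shift, reduce
  I5: { [X → c E .] }  — reduce
  I6: { [E → . ,], [E → . X E g], [E → . c E], [E → X . E g], [X → . , c], [X → . c , c], [X → . c E] }  — shift
  I7: { [E → . ,], [E → . X E g], [E → . c E], [E → c . E], [X → . , c], [X → . c , c], [X → . c E], [X → c . , c], [X → c . E] }  — shift
  I8: { [E → c E .], [X → c E .] }  — 2 reduces
  I9: { [E → , .], [X → , . c] }  — shift, reduce
  I10: { [E → X E . g] }  — shift
  I11: { [E → X E g .] }  — reduce
  I12: { [X → , c .] }  — reduce
  I13: { [X → , c .], [X → c , c .] }  — 2 reduces

Conflict in state I4:
  Shift-reduce conflict between [E → , .] and [X → , . c]
So the grammar is NOT LR(0).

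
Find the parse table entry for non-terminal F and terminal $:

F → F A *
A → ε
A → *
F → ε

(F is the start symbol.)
To find M[F, $], we find productions for F where $ is in the predict set (PREDICT(N → α) = (FIRST(α) \ {ε}) ∪ (FOLLOW(N) if α ⇒* ε)).

Relevant sets:
  FIRST(F) = { '*', ε }
  FIRST(A) = { '*', ε }
  FOLLOW(F) = { $, '*' }

F → F A *: PREDICT = { '*' }
F → ε: PREDICT = { $, '*' }
  $ is in predict set, so this production goes in M[F, $]

M[F, $] = F → ε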